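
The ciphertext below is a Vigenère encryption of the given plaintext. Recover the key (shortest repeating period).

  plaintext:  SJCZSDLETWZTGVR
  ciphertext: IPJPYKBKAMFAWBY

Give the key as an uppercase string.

QGH

  i= 0: I-S = 16 → Q
  i= 1: P-J =  6 → G
  i= 2: J-C =  7 → H
  i= 3: P-Z = 16 → Q
  i= 4: Y-S =  6 → G
  i= 5: K-D =  7 → H
  i= 6: B-L = 16 → Q
  i= 7: K-E =  6 → G
  i= 8: A-T =  7 → H
  i= 9: M-W = 16 → Q
  i=10: F-Z =  6 → G
  i=11: A-T =  7 → H
  i=12: W-G = 16 → Q
  i=13: B-V =  6 → G
  i=14: Y-R =  7 → H
  shifts repeat with period 3: QGH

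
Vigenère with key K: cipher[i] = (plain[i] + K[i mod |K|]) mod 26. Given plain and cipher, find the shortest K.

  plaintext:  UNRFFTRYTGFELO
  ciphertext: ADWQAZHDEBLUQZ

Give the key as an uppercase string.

  i= 0: A-U =  6 → G
  i= 1: D-N = 16 → Q
  i= 2: W-R =  5 → F
  i= 3: Q-F = 11 → L
  i= 4: A-F = 21 → V
  i= 5: Z-T =  6 → G
  i= 6: H-R = 16 → Q
  i= 7: D-Y =  5 → F
  i= 8: E-T = 11 → L
  i= 9: B-G = 21 → V
  i=10: L-F =  6 → G
  i=11: U-E = 16 → Q
  i=12: Q-L =  5 → F
  i=13: Z-O = 11 → L
  shifts repeat with period 5: GQFLV

GQFLV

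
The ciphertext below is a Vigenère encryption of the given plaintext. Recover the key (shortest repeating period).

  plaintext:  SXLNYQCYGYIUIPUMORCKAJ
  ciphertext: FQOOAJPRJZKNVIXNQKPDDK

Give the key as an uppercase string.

  i= 0: F-S = 13 → N
  i= 1: Q-X = 19 → T
  i= 2: O-L =  3 → D
  i= 3: O-N =  1 → B
  i= 4: A-Y =  2 → C
  i= 5: J-Q = 19 → T
  i= 6: P-C = 13 → N
  i= 7: R-Y = 19 → T
  i= 8: J-G =  3 → D
  i= 9: Z-Y =  1 → B
  i=10: K-I =  2 → C
  i=11: N-U = 19 → T
  i=12: V-I = 13 → N
  i=13: I-P = 19 → T
  i=14: X-U =  3 → D
  i=15: N-M =  1 → B
  i=16: Q-O =  2 → C
  i=17: K-R = 19 → T
  i=18: P-C = 13 → N
  i=19: D-K = 19 → T
  i=20: D-A =  3 → D
  i=21: K-J =  1 → B
  shifts repeat with period 6: NTDBCT

NTDBCT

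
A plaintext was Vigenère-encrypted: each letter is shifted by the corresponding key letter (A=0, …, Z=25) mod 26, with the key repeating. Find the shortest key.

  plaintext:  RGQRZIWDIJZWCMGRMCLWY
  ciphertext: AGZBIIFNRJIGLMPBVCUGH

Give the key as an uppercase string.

JAJK

  i= 0: A-R =  9 → J
  i= 1: G-G =  0 → A
  i= 2: Z-Q =  9 → J
  i= 3: B-R = 10 → K
  i= 4: I-Z =  9 → J
  i= 5: I-I =  0 → A
  i= 6: F-W =  9 → J
  i= 7: N-D = 10 → K
  i= 8: R-I =  9 → J
  i= 9: J-J =  0 → A
  i=10: I-Z =  9 → J
  i=11: G-W = 10 → K
  i=12: L-C =  9 → J
  i=13: M-M =  0 → A
  i=14: P-G =  9 → J
  i=15: B-R = 10 → K
  i=16: V-M =  9 → J
  i=17: C-C =  0 → A
  i=18: U-L =  9 → J
  i=19: G-W = 10 → K
  i=20: H-Y =  9 → J
  shifts repeat with period 4: JAJK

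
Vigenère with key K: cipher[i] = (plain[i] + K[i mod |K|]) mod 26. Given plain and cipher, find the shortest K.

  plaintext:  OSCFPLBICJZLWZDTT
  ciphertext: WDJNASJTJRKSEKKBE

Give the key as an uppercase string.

  i= 0: W-O =  8 → I
  i= 1: D-S = 11 → L
  i= 2: J-C =  7 → H
  i= 3: N-F =  8 → I
  i= 4: A-P = 11 → L
  i= 5: S-L =  7 → H
  i= 6: J-B =  8 → I
  i= 7: T-I = 11 → L
  i= 8: J-C =  7 → H
  i= 9: R-J =  8 → I
  i=10: K-Z = 11 → L
  i=11: S-L =  7 → H
  i=12: E-W =  8 → I
  i=13: K-Z = 11 → L
  i=14: K-D =  7 → H
  i=15: B-T =  8 → I
  i=16: E-T = 11 → L
  shifts repeat with period 3: ILH

ILH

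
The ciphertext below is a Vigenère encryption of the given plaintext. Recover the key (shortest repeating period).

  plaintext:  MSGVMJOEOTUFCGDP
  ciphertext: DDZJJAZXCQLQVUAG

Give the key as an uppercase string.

  i= 0: D-M = 17 → R
  i= 1: D-S = 11 → L
  i= 2: Z-G = 19 → T
  i= 3: J-V = 14 → O
  i= 4: J-M = 23 → X
  i= 5: A-J = 17 → R
  i= 6: Z-O = 11 → L
  i= 7: X-E = 19 → T
  i= 8: C-O = 14 → O
  i= 9: Q-T = 23 → X
  i=10: L-U = 17 → R
  i=11: Q-F = 11 → L
  i=12: V-C = 19 → T
  i=13: U-G = 14 → O
  i=14: A-D = 23 → X
  i=15: G-P = 17 → R
  shifts repeat with period 5: RLTOX

RLTOX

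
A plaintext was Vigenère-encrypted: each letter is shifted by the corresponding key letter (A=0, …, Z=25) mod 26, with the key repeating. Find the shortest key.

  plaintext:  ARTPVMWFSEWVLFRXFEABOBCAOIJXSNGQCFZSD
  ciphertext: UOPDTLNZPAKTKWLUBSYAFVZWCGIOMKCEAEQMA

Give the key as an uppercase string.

  i= 0: U-A = 20 → U
  i= 1: O-R = 23 → X
  i= 2: P-T = 22 → W
  i= 3: D-P = 14 → O
  i= 4: T-V = 24 → Y
  i= 5: L-M = 25 → Z
  i= 6: N-W = 17 → R
  i= 7: Z-F = 20 → U
  i= 8: P-S = 23 → X
  i= 9: A-E = 22 → W
  i=10: K-W = 14 → O
  i=11: T-V = 24 → Y
  i=12: K-L = 25 → Z
  i=13: W-F = 17 → R
  i=14: L-R = 20 → U
  i=15: U-X = 23 → X
  i=16: B-F = 22 → W
  i=17: S-E = 14 → O
  i=18: Y-A = 24 → Y
  i=19: A-B = 25 → Z
  i=20: F-O = 17 → R
  i=21: V-B = 20 → U
  i=22: Z-C = 23 → X
  i=23: W-A = 22 → W
  i=24: C-O = 14 → O
  i=25: G-I = 24 → Y
  i=26: I-J = 25 → Z
  i=27: O-X = 17 → R
  i=28: M-S = 20 → U
  i=29: K-N = 23 → X
  i=30: C-G = 22 → W
  i=31: E-Q = 14 → O
  i=32: A-C = 24 → Y
  i=33: E-F = 25 → Z
  i=34: Q-Z = 17 → R
  i=35: M-S = 20 → U
  i=36: A-D = 23 → X
  shifts repeat with period 7: UXWOYZR

UXWOYZR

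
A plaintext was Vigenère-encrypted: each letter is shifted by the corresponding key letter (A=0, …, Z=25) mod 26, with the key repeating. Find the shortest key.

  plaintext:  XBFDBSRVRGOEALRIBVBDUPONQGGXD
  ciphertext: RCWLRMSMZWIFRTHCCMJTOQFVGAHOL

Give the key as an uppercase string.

UBRIQ

  i= 0: R-X = 20 → U
  i= 1: C-B =  1 → B
  i= 2: W-F = 17 → R
  i= 3: L-D =  8 → I
  i= 4: R-B = 16 → Q
  i= 5: M-S = 20 → U
  i= 6: S-R =  1 → B
  i= 7: M-V = 17 → R
  i= 8: Z-R =  8 → I
  i= 9: W-G = 16 → Q
  i=10: I-O = 20 → U
  i=11: F-E =  1 → B
  i=12: R-A = 17 → R
  i=13: T-L =  8 → I
  i=14: H-R = 16 → Q
  i=15: C-I = 20 → U
  i=16: C-B =  1 → B
  i=17: M-V = 17 → R
  i=18: J-B =  8 → I
  i=19: T-D = 16 → Q
  i=20: O-U = 20 → U
  i=21: Q-P =  1 → B
  i=22: F-O = 17 → R
  i=23: V-N =  8 → I
  i=24: G-Q = 16 → Q
  i=25: A-G = 20 → U
  i=26: H-G =  1 → B
  i=27: O-X = 17 → R
  i=28: L-D =  8 → I
  shifts repeat with period 5: UBRIQ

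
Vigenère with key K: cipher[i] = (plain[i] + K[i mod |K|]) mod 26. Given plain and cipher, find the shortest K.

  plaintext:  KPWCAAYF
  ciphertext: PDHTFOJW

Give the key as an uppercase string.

  i= 0: P-K =  5 → F
  i= 1: D-P = 14 → O
  i= 2: H-W = 11 → L
  i= 3: T-C = 17 → R
  i= 4: F-A =  5 → F
  i= 5: O-A = 14 → O
  i= 6: J-Y = 11 → L
  i= 7: W-F = 17 → R
  shifts repeat with period 4: FOLR

FOLR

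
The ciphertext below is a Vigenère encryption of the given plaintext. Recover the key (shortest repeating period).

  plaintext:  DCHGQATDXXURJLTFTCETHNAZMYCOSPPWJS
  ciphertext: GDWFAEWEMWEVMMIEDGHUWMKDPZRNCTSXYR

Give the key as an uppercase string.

  i= 0: G-D =  3 → D
  i= 1: D-C =  1 → B
  i= 2: W-H = 15 → P
  i= 3: F-G = 25 → Z
  i= 4: A-Q = 10 → K
  i= 5: E-A =  4 → E
  i= 6: W-T =  3 → D
  i= 7: E-D =  1 → B
  i= 8: M-X = 15 → P
  i= 9: W-X = 25 → Z
  i=10: E-U = 10 → K
  i=11: V-R =  4 → E
  i=12: M-J =  3 → D
  i=13: M-L =  1 → B
  i=14: I-T = 15 → P
  i=15: E-F = 25 → Z
  i=16: D-T = 10 → K
  i=17: G-C =  4 → E
  i=18: H-E =  3 → D
  i=19: U-T =  1 → B
  i=20: W-H = 15 → P
  i=21: M-N = 25 → Z
  i=22: K-A = 10 → K
  i=23: D-Z =  4 → E
  i=24: P-M =  3 → D
  i=25: Z-Y =  1 → B
  i=26: R-C = 15 → P
  i=27: N-O = 25 → Z
  i=28: C-S = 10 → K
  i=29: T-P =  4 → E
  i=30: S-P =  3 → D
  i=31: X-W =  1 → B
  i=32: Y-J = 15 → P
  i=33: R-S = 25 → Z
  shifts repeat with period 6: DBPZKE

DBPZKE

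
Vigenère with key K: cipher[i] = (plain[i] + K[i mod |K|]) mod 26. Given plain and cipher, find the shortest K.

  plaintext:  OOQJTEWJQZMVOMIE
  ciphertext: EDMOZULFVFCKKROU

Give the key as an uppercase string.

QPWFG

  i= 0: E-O = 16 → Q
  i= 1: D-O = 15 → P
  i= 2: M-Q = 22 → W
  i= 3: O-J =  5 → F
  i= 4: Z-T =  6 → G
  i= 5: U-E = 16 → Q
  i= 6: L-W = 15 → P
  i= 7: F-J = 22 → W
  i= 8: V-Q =  5 → F
  i= 9: F-Z =  6 → G
  i=10: C-M = 16 → Q
  i=11: K-V = 15 → P
  i=12: K-O = 22 → W
  i=13: R-M =  5 → F
  i=14: O-I =  6 → G
  i=15: U-E = 16 → Q
  shifts repeat with period 5: QPWFG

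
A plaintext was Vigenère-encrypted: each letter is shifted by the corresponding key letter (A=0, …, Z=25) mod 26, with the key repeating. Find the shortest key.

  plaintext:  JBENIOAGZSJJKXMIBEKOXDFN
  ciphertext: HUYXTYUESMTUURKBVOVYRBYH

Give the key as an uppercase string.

YTUKLKU

  i= 0: H-J = 24 → Y
  i= 1: U-B = 19 → T
  i= 2: Y-E = 20 → U
  i= 3: X-N = 10 → K
  i= 4: T-I = 11 → L
  i= 5: Y-O = 10 → K
  i= 6: U-A = 20 → U
  i= 7: E-G = 24 → Y
  i= 8: S-Z = 19 → T
  i= 9: M-S = 20 → U
  i=10: T-J = 10 → K
  i=11: U-J = 11 → L
  i=12: U-K = 10 → K
  i=13: R-X = 20 → U
  i=14: K-M = 24 → Y
  i=15: B-I = 19 → T
  i=16: V-B = 20 → U
  i=17: O-E = 10 → K
  i=18: V-K = 11 → L
  i=19: Y-O = 10 → K
  i=20: R-X = 20 → U
  i=21: B-D = 24 → Y
  i=22: Y-F = 19 → T
  i=23: H-N = 20 → U
  shifts repeat with period 7: YTUKLKU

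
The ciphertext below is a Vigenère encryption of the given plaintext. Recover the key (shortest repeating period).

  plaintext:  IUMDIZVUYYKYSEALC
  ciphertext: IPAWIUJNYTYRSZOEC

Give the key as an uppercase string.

  i= 0: I-I =  0 → A
  i= 1: P-U = 21 → V
  i= 2: A-M = 14 → O
  i= 3: W-D = 19 → T
  i= 4: I-I =  0 → A
  i= 5: U-Z = 21 → V
  i= 6: J-V = 14 → O
  i= 7: N-U = 19 → T
  i= 8: Y-Y =  0 → A
  i= 9: T-Y = 21 → V
  i=10: Y-K = 14 → O
  i=11: R-Y = 19 → T
  i=12: S-S =  0 → A
  i=13: Z-E = 21 → V
  i=14: O-A = 14 → O
  i=15: E-L = 19 → T
  i=16: C-C =  0 → A
  shifts repeat with period 4: AVOT

AVOT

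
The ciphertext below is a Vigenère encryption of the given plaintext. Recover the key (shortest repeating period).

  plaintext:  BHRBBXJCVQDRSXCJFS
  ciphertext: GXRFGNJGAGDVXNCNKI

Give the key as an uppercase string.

  i= 0: G-B =  5 → F
  i= 1: X-H = 16 → Q
  i= 2: R-R =  0 → A
  i= 3: F-B =  4 → E
  i= 4: G-B =  5 → F
  i= 5: N-X = 16 → Q
  i= 6: J-J =  0 → A
  i= 7: G-C =  4 → E
  i= 8: A-V =  5 → F
  i= 9: G-Q = 16 → Q
  i=10: D-D =  0 → A
  i=11: V-R =  4 → E
  i=12: X-S =  5 → F
  i=13: N-X = 16 → Q
  i=14: C-C =  0 → A
  i=15: N-J =  4 → E
  i=16: K-F =  5 → F
  i=17: I-S = 16 → Q
  shifts repeat with period 4: FQAE

FQAE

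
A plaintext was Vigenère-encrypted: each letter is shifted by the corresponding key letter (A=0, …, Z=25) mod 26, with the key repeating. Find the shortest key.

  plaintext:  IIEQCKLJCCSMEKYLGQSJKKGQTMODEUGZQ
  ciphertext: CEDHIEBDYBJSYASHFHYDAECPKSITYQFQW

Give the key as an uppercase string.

  i= 0: C-I = 20 → U
  i= 1: E-I = 22 → W
  i= 2: D-E = 25 → Z
  i= 3: H-Q = 17 → R
  i= 4: I-C =  6 → G
  i= 5: E-K = 20 → U
  i= 6: B-L = 16 → Q
  i= 7: D-J = 20 → U
  i= 8: Y-C = 22 → W
  i= 9: B-C = 25 → Z
  i=10: J-S = 17 → R
  i=11: S-M =  6 → G
  i=12: Y-E = 20 → U
  i=13: A-K = 16 → Q
  i=14: S-Y = 20 → U
  i=15: H-L = 22 → W
  i=16: F-G = 25 → Z
  i=17: H-Q = 17 → R
  i=18: Y-S =  6 → G
  i=19: D-J = 20 → U
  i=20: A-K = 16 → Q
  i=21: E-K = 20 → U
  i=22: C-G = 22 → W
  i=23: P-Q = 25 → Z
  i=24: K-T = 17 → R
  i=25: S-M =  6 → G
  i=26: I-O = 20 → U
  i=27: T-D = 16 → Q
  i=28: Y-E = 20 → U
  i=29: Q-U = 22 → W
  i=30: F-G = 25 → Z
  i=31: Q-Z = 17 → R
  i=32: W-Q =  6 → G
  shifts repeat with period 7: UWZRGUQ

UWZRGUQ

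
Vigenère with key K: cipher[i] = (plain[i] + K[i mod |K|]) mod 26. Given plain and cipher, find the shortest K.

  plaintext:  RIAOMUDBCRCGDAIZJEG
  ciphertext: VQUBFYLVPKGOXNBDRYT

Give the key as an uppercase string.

  i= 0: V-R =  4 → E
  i= 1: Q-I =  8 → I
  i= 2: U-A = 20 → U
  i= 3: B-O = 13 → N
  i= 4: F-M = 19 → T
  i= 5: Y-U =  4 → E
  i= 6: L-D =  8 → I
  i= 7: V-B = 20 → U
  i= 8: P-C = 13 → N
  i= 9: K-R = 19 → T
  i=10: G-C =  4 → E
  i=11: O-G =  8 → I
  i=12: X-D = 20 → U
  i=13: N-A = 13 → N
  i=14: B-I = 19 → T
  i=15: D-Z =  4 → E
  i=16: R-J =  8 → I
  i=17: Y-E = 20 → U
  i=18: T-G = 13 → N
  shifts repeat with period 5: EIUNT

EIUNT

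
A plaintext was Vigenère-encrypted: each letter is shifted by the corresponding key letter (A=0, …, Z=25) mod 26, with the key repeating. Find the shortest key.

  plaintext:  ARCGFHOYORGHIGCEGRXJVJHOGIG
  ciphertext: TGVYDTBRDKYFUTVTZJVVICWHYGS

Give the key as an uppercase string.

TPTSYMN

  i= 0: T-A = 19 → T
  i= 1: G-R = 15 → P
  i= 2: V-C = 19 → T
  i= 3: Y-G = 18 → S
  i= 4: D-F = 24 → Y
  i= 5: T-H = 12 → M
  i= 6: B-O = 13 → N
  i= 7: R-Y = 19 → T
  i= 8: D-O = 15 → P
  i= 9: K-R = 19 → T
  i=10: Y-G = 18 → S
  i=11: F-H = 24 → Y
  i=12: U-I = 12 → M
  i=13: T-G = 13 → N
  i=14: V-C = 19 → T
  i=15: T-E = 15 → P
  i=16: Z-G = 19 → T
  i=17: J-R = 18 → S
  i=18: V-X = 24 → Y
  i=19: V-J = 12 → M
  i=20: I-V = 13 → N
  i=21: C-J = 19 → T
  i=22: W-H = 15 → P
  i=23: H-O = 19 → T
  i=24: Y-G = 18 → S
  i=25: G-I = 24 → Y
  i=26: S-G = 12 → M
  shifts repeat with period 7: TPTSYMN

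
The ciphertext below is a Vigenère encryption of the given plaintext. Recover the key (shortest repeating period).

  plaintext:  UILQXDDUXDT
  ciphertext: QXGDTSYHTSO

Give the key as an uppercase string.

  i= 0: Q-U = 22 → W
  i= 1: X-I = 15 → P
  i= 2: G-L = 21 → V
  i= 3: D-Q = 13 → N
  i= 4: T-X = 22 → W
  i= 5: S-D = 15 → P
  i= 6: Y-D = 21 → V
  i= 7: H-U = 13 → N
  i= 8: T-X = 22 → W
  i= 9: S-D = 15 → P
  i=10: O-T = 21 → V
  shifts repeat with period 4: WPVN

WPVN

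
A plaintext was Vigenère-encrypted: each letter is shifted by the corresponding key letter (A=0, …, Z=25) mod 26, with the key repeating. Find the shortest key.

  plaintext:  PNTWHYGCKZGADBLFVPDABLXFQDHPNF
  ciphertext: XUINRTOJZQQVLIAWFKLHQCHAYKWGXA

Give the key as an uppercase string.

IHPRKV

  i= 0: X-P =  8 → I
  i= 1: U-N =  7 → H
  i= 2: I-T = 15 → P
  i= 3: N-W = 17 → R
  i= 4: R-H = 10 → K
  i= 5: T-Y = 21 → V
  i= 6: O-G =  8 → I
  i= 7: J-C =  7 → H
  i= 8: Z-K = 15 → P
  i= 9: Q-Z = 17 → R
  i=10: Q-G = 10 → K
  i=11: V-A = 21 → V
  i=12: L-D =  8 → I
  i=13: I-B =  7 → H
  i=14: A-L = 15 → P
  i=15: W-F = 17 → R
  i=16: F-V = 10 → K
  i=17: K-P = 21 → V
  i=18: L-D =  8 → I
  i=19: H-A =  7 → H
  i=20: Q-B = 15 → P
  i=21: C-L = 17 → R
  i=22: H-X = 10 → K
  i=23: A-F = 21 → V
  i=24: Y-Q =  8 → I
  i=25: K-D =  7 → H
  i=26: W-H = 15 → P
  i=27: G-P = 17 → R
  i=28: X-N = 10 → K
  i=29: A-F = 21 → V
  shifts repeat with period 6: IHPRKV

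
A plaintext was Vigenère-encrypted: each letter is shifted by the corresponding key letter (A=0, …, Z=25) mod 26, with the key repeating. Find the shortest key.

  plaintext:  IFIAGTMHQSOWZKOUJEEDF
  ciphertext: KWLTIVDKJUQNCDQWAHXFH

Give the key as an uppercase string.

CRDTC

  i= 0: K-I =  2 → C
  i= 1: W-F = 17 → R
  i= 2: L-I =  3 → D
  i= 3: T-A = 19 → T
  i= 4: I-G =  2 → C
  i= 5: V-T =  2 → C
  i= 6: D-M = 17 → R
  i= 7: K-H =  3 → D
  i= 8: J-Q = 19 → T
  i= 9: U-S =  2 → C
  i=10: Q-O =  2 → C
  i=11: N-W = 17 → R
  i=12: C-Z =  3 → D
  i=13: D-K = 19 → T
  i=14: Q-O =  2 → C
  i=15: W-U =  2 → C
  i=16: A-J = 17 → R
  i=17: H-E =  3 → D
  i=18: X-E = 19 → T
  i=19: F-D =  2 → C
  i=20: H-F =  2 → C
  shifts repeat with period 5: CRDTC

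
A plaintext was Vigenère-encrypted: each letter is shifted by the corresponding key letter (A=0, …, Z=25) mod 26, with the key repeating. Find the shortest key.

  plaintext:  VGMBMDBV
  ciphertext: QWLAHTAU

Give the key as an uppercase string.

  i= 0: Q-V = 21 → V
  i= 1: W-G = 16 → Q
  i= 2: L-M = 25 → Z
  i= 3: A-B = 25 → Z
  i= 4: H-M = 21 → V
  i= 5: T-D = 16 → Q
  i= 6: A-B = 25 → Z
  i= 7: U-V = 25 → Z
  shifts repeat with period 4: VQZZ

VQZZ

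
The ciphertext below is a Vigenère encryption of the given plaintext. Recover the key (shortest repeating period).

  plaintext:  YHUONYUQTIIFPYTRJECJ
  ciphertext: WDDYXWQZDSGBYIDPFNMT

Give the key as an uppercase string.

YWJKK

  i= 0: W-Y = 24 → Y
  i= 1: D-H = 22 → W
  i= 2: D-U =  9 → J
  i= 3: Y-O = 10 → K
  i= 4: X-N = 10 → K
  i= 5: W-Y = 24 → Y
  i= 6: Q-U = 22 → W
  i= 7: Z-Q =  9 → J
  i= 8: D-T = 10 → K
  i= 9: S-I = 10 → K
  i=10: G-I = 24 → Y
  i=11: B-F = 22 → W
  i=12: Y-P =  9 → J
  i=13: I-Y = 10 → K
  i=14: D-T = 10 → K
  i=15: P-R = 24 → Y
  i=16: F-J = 22 → W
  i=17: N-E =  9 → J
  i=18: M-C = 10 → K
  i=19: T-J = 10 → K
  shifts repeat with period 5: YWJKK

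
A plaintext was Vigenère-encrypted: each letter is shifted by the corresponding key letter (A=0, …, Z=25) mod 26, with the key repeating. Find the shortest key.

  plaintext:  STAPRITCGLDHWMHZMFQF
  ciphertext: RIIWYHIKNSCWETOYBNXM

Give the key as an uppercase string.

  i= 0: R-S = 25 → Z
  i= 1: I-T = 15 → P
  i= 2: I-A =  8 → I
  i= 3: W-P =  7 → H
  i= 4: Y-R =  7 → H
  i= 5: H-I = 25 → Z
  i= 6: I-T = 15 → P
  i= 7: K-C =  8 → I
  i= 8: N-G =  7 → H
  i= 9: S-L =  7 → H
  i=10: C-D = 25 → Z
  i=11: W-H = 15 → P
  i=12: E-W =  8 → I
  i=13: T-M =  7 → H
  i=14: O-H =  7 → H
  i=15: Y-Z = 25 → Z
  i=16: B-M = 15 → P
  i=17: N-F =  8 → I
  i=18: X-Q =  7 → H
  i=19: M-F =  7 → H
  shifts repeat with period 5: ZPIHH

ZPIHH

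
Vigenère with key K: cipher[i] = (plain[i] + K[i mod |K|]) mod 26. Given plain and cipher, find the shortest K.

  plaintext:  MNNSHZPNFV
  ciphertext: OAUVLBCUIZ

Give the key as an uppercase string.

CNHDE

  i= 0: O-M =  2 → C
  i= 1: A-N = 13 → N
  i= 2: U-N =  7 → H
  i= 3: V-S =  3 → D
  i= 4: L-H =  4 → E
  i= 5: B-Z =  2 → C
  i= 6: C-P = 13 → N
  i= 7: U-N =  7 → H
  i= 8: I-F =  3 → D
  i= 9: Z-V =  4 → E
  shifts repeat with period 5: CNHDE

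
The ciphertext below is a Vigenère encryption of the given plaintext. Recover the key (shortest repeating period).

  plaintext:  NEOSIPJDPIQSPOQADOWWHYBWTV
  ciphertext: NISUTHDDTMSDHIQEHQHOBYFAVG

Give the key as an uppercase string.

  i= 0: N-N =  0 → A
  i= 1: I-E =  4 → E
  i= 2: S-O =  4 → E
  i= 3: U-S =  2 → C
  i= 4: T-I = 11 → L
  i= 5: H-P = 18 → S
  i= 6: D-J = 20 → U
  i= 7: D-D =  0 → A
  i= 8: T-P =  4 → E
  i= 9: M-I =  4 → E
  i=10: S-Q =  2 → C
  i=11: D-S = 11 → L
  i=12: H-P = 18 → S
  i=13: I-O = 20 → U
  i=14: Q-Q =  0 → A
  i=15: E-A =  4 → E
  i=16: H-D =  4 → E
  i=17: Q-O =  2 → C
  i=18: H-W = 11 → L
  i=19: O-W = 18 → S
  i=20: B-H = 20 → U
  i=21: Y-Y =  0 → A
  i=22: F-B =  4 → E
  i=23: A-W =  4 → E
  i=24: V-T =  2 → C
  i=25: G-V = 11 → L
  shifts repeat with period 7: AEECLSU

AEECLSU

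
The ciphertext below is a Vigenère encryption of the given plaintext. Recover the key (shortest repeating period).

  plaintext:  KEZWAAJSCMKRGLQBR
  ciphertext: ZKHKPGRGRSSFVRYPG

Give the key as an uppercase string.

  i= 0: Z-K = 15 → P
  i= 1: K-E =  6 → G
  i= 2: H-Z =  8 → I
  i= 3: K-W = 14 → O
  i= 4: P-A = 15 → P
  i= 5: G-A =  6 → G
  i= 6: R-J =  8 → I
  i= 7: G-S = 14 → O
  i= 8: R-C = 15 → P
  i= 9: S-M =  6 → G
  i=10: S-K =  8 → I
  i=11: F-R = 14 → O
  i=12: V-G = 15 → P
  i=13: R-L =  6 → G
  i=14: Y-Q =  8 → I
  i=15: P-B = 14 → O
  i=16: G-R = 15 → P
  shifts repeat with period 4: PGIO

PGIO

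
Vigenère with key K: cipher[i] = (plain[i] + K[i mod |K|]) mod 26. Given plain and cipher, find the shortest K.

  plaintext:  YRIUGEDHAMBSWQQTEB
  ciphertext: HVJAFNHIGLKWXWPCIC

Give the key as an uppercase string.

JEBGZ

  i= 0: H-Y =  9 → J
  i= 1: V-R =  4 → E
  i= 2: J-I =  1 → B
  i= 3: A-U =  6 → G
  i= 4: F-G = 25 → Z
  i= 5: N-E =  9 → J
  i= 6: H-D =  4 → E
  i= 7: I-H =  1 → B
  i= 8: G-A =  6 → G
  i= 9: L-M = 25 → Z
  i=10: K-B =  9 → J
  i=11: W-S =  4 → E
  i=12: X-W =  1 → B
  i=13: W-Q =  6 → G
  i=14: P-Q = 25 → Z
  i=15: C-T =  9 → J
  i=16: I-E =  4 → E
  i=17: C-B =  1 → B
  shifts repeat with period 5: JEBGZ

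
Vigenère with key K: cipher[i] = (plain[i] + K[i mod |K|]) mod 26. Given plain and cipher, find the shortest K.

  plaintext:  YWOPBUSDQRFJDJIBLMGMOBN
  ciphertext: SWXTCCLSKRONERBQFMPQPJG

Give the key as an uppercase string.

UAJEBITP

  i= 0: S-Y = 20 → U
  i= 1: W-W =  0 → A
  i= 2: X-O =  9 → J
  i= 3: T-P =  4 → E
  i= 4: C-B =  1 → B
  i= 5: C-U =  8 → I
  i= 6: L-S = 19 → T
  i= 7: S-D = 15 → P
  i= 8: K-Q = 20 → U
  i= 9: R-R =  0 → A
  i=10: O-F =  9 → J
  i=11: N-J =  4 → E
  i=12: E-D =  1 → B
  i=13: R-J =  8 → I
  i=14: B-I = 19 → T
  i=15: Q-B = 15 → P
  i=16: F-L = 20 → U
  i=17: M-M =  0 → A
  i=18: P-G =  9 → J
  i=19: Q-M =  4 → E
  i=20: P-O =  1 → B
  i=21: J-B =  8 → I
  i=22: G-N = 19 → T
  shifts repeat with period 8: UAJEBITP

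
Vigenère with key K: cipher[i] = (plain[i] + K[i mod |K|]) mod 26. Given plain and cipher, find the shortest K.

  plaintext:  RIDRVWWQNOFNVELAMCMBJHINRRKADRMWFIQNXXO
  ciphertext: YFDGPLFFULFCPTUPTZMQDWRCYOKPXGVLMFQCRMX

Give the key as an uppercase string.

  i= 0: Y-R =  7 → H
  i= 1: F-I = 23 → X
  i= 2: D-D =  0 → A
  i= 3: G-R = 15 → P
  i= 4: P-V = 20 → U
  i= 5: L-W = 15 → P
  i= 6: F-W =  9 → J
  i= 7: F-Q = 15 → P
  i= 8: U-N =  7 → H
  i= 9: L-O = 23 → X
  i=10: F-F =  0 → A
  i=11: C-N = 15 → P
  i=12: P-V = 20 → U
  i=13: T-E = 15 → P
  i=14: U-L =  9 → J
  i=15: P-A = 15 → P
  i=16: T-M =  7 → H
  i=17: Z-C = 23 → X
  i=18: M-M =  0 → A
  i=19: Q-B = 15 → P
  i=20: D-J = 20 → U
  i=21: W-H = 15 → P
  i=22: R-I =  9 → J
  i=23: C-N = 15 → P
  i=24: Y-R =  7 → H
  i=25: O-R = 23 → X
  i=26: K-K =  0 → A
  i=27: P-A = 15 → P
  i=28: X-D = 20 → U
  i=29: G-R = 15 → P
  i=30: V-M =  9 → J
  i=31: L-W = 15 → P
  i=32: M-F =  7 → H
  i=33: F-I = 23 → X
  i=34: Q-Q =  0 → A
  i=35: C-N = 15 → P
  i=36: R-X = 20 → U
  i=37: M-X = 15 → P
  i=38: X-O =  9 → J
  shifts repeat with period 8: HXAPUPJP

HXAPUPJP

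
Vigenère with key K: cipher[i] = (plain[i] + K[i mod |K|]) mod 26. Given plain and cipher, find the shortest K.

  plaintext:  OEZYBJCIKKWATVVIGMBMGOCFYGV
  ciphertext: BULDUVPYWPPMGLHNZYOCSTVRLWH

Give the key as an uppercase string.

  i= 0: B-O = 13 → N
  i= 1: U-E = 16 → Q
  i= 2: L-Z = 12 → M
  i= 3: D-Y =  5 → F
  i= 4: U-B = 19 → T
  i= 5: V-J = 12 → M
  i= 6: P-C = 13 → N
  i= 7: Y-I = 16 → Q
  i= 8: W-K = 12 → M
  i= 9: P-K =  5 → F
  i=10: P-W = 19 → T
  i=11: M-A = 12 → M
  i=12: G-T = 13 → N
  i=13: L-V = 16 → Q
  i=14: H-V = 12 → M
  i=15: N-I =  5 → F
  i=16: Z-G = 19 → T
  i=17: Y-M = 12 → M
  i=18: O-B = 13 → N
  i=19: C-M = 16 → Q
  i=20: S-G = 12 → M
  i=21: T-O =  5 → F
  i=22: V-C = 19 → T
  i=23: R-F = 12 → M
  i=24: L-Y = 13 → N
  i=25: W-G = 16 → Q
  i=26: H-V = 12 → M
  shifts repeat with period 6: NQMFTM

NQMFTM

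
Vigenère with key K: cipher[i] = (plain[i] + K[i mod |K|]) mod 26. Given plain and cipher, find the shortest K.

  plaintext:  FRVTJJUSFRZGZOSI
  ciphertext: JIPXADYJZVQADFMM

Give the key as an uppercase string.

  i= 0: J-F =  4 → E
  i= 1: I-R = 17 → R
  i= 2: P-V = 20 → U
  i= 3: X-T =  4 → E
  i= 4: A-J = 17 → R
  i= 5: D-J = 20 → U
  i= 6: Y-U =  4 → E
  i= 7: J-S = 17 → R
  i= 8: Z-F = 20 → U
  i= 9: V-R =  4 → E
  i=10: Q-Z = 17 → R
  i=11: A-G = 20 → U
  i=12: D-Z =  4 → E
  i=13: F-O = 17 → R
  i=14: M-S = 20 → U
  i=15: M-I =  4 → E
  shifts repeat with period 3: ERU

ERU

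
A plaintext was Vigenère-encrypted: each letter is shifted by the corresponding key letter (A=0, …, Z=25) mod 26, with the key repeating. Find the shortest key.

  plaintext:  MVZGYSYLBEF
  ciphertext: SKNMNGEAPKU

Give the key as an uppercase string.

GPO

  i= 0: S-M =  6 → G
  i= 1: K-V = 15 → P
  i= 2: N-Z = 14 → O
  i= 3: M-G =  6 → G
  i= 4: N-Y = 15 → P
  i= 5: G-S = 14 → O
  i= 6: E-Y =  6 → G
  i= 7: A-L = 15 → P
  i= 8: P-B = 14 → O
  i= 9: K-E =  6 → G
  i=10: U-F = 15 → P
  shifts repeat with period 3: GPO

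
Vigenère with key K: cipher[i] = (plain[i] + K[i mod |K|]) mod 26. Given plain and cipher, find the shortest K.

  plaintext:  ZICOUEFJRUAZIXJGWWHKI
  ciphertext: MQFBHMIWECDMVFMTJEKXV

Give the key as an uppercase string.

NIDN

  i= 0: M-Z = 13 → N
  i= 1: Q-I =  8 → I
  i= 2: F-C =  3 → D
  i= 3: B-O = 13 → N
  i= 4: H-U = 13 → N
  i= 5: M-E =  8 → I
  i= 6: I-F =  3 → D
  i= 7: W-J = 13 → N
  i= 8: E-R = 13 → N
  i= 9: C-U =  8 → I
  i=10: D-A =  3 → D
  i=11: M-Z = 13 → N
  i=12: V-I = 13 → N
  i=13: F-X =  8 → I
  i=14: M-J =  3 → D
  i=15: T-G = 13 → N
  i=16: J-W = 13 → N
  i=17: E-W =  8 → I
  i=18: K-H =  3 → D
  i=19: X-K = 13 → N
  i=20: V-I = 13 → N
  shifts repeat with period 4: NIDN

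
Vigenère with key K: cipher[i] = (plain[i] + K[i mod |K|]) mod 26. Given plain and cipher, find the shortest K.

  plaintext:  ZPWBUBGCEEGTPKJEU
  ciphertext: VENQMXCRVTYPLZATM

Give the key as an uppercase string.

WPRPSW

  i= 0: V-Z = 22 → W
  i= 1: E-P = 15 → P
  i= 2: N-W = 17 → R
  i= 3: Q-B = 15 → P
  i= 4: M-U = 18 → S
  i= 5: X-B = 22 → W
  i= 6: C-G = 22 → W
  i= 7: R-C = 15 → P
  i= 8: V-E = 17 → R
  i= 9: T-E = 15 → P
  i=10: Y-G = 18 → S
  i=11: P-T = 22 → W
  i=12: L-P = 22 → W
  i=13: Z-K = 15 → P
  i=14: A-J = 17 → R
  i=15: T-E = 15 → P
  i=16: M-U = 18 → S
  shifts repeat with period 6: WPRPSW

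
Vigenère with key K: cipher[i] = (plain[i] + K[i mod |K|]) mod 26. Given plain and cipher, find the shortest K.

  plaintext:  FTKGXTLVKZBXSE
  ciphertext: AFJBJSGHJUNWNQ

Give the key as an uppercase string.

  i= 0: A-F = 21 → V
  i= 1: F-T = 12 → M
  i= 2: J-K = 25 → Z
  i= 3: B-G = 21 → V
  i= 4: J-X = 12 → M
  i= 5: S-T = 25 → Z
  i= 6: G-L = 21 → V
  i= 7: H-V = 12 → M
  i= 8: J-K = 25 → Z
  i= 9: U-Z = 21 → V
  i=10: N-B = 12 → M
  i=11: W-X = 25 → Z
  i=12: N-S = 21 → V
  i=13: Q-E = 12 → M
  shifts repeat with period 3: VMZ

VMZ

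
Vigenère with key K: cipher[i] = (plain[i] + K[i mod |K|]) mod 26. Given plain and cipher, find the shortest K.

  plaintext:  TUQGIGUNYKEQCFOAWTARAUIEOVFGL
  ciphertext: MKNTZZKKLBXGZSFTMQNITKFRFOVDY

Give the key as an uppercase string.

TQXNR

  i= 0: M-T = 19 → T
  i= 1: K-U = 16 → Q
  i= 2: N-Q = 23 → X
  i= 3: T-G = 13 → N
  i= 4: Z-I = 17 → R
  i= 5: Z-G = 19 → T
  i= 6: K-U = 16 → Q
  i= 7: K-N = 23 → X
  i= 8: L-Y = 13 → N
  i= 9: B-K = 17 → R
  i=10: X-E = 19 → T
  i=11: G-Q = 16 → Q
  i=12: Z-C = 23 → X
  i=13: S-F = 13 → N
  i=14: F-O = 17 → R
  i=15: T-A = 19 → T
  i=16: M-W = 16 → Q
  i=17: Q-T = 23 → X
  i=18: N-A = 13 → N
  i=19: I-R = 17 → R
  i=20: T-A = 19 → T
  i=21: K-U = 16 → Q
  i=22: F-I = 23 → X
  i=23: R-E = 13 → N
  i=24: F-O = 17 → R
  i=25: O-V = 19 → T
  i=26: V-F = 16 → Q
  i=27: D-G = 23 → X
  i=28: Y-L = 13 → N
  shifts repeat with period 5: TQXNR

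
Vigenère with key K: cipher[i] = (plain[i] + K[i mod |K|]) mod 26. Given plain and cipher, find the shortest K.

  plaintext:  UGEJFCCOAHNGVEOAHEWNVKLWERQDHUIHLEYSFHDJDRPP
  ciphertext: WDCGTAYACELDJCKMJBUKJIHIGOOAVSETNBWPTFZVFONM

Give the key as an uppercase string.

CXYXOYWM

  i= 0: W-U =  2 → C
  i= 1: D-G = 23 → X
  i= 2: C-E = 24 → Y
  i= 3: G-J = 23 → X
  i= 4: T-F = 14 → O
  i= 5: A-C = 24 → Y
  i= 6: Y-C = 22 → W
  i= 7: A-O = 12 → M
  i= 8: C-A =  2 → C
  i= 9: E-H = 23 → X
  i=10: L-N = 24 → Y
  i=11: D-G = 23 → X
  i=12: J-V = 14 → O
  i=13: C-E = 24 → Y
  i=14: K-O = 22 → W
  i=15: M-A = 12 → M
  i=16: J-H =  2 → C
  i=17: B-E = 23 → X
  i=18: U-W = 24 → Y
  i=19: K-N = 23 → X
  i=20: J-V = 14 → O
  i=21: I-K = 24 → Y
  i=22: H-L = 22 → W
  i=23: I-W = 12 → M
  i=24: G-E =  2 → C
  i=25: O-R = 23 → X
  i=26: O-Q = 24 → Y
  i=27: A-D = 23 → X
  i=28: V-H = 14 → O
  i=29: S-U = 24 → Y
  i=30: E-I = 22 → W
  i=31: T-H = 12 → M
  i=32: N-L =  2 → C
  i=33: B-E = 23 → X
  i=34: W-Y = 24 → Y
  i=35: P-S = 23 → X
  i=36: T-F = 14 → O
  i=37: F-H = 24 → Y
  i=38: Z-D = 22 → W
  i=39: V-J = 12 → M
  i=40: F-D =  2 → C
  i=41: O-R = 23 → X
  i=42: N-P = 24 → Y
  i=43: M-P = 23 → X
  shifts repeat with period 8: CXYXOYWM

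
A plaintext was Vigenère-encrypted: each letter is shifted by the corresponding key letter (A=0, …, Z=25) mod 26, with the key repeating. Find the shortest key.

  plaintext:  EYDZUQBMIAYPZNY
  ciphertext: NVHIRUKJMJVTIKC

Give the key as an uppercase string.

  i= 0: N-E =  9 → J
  i= 1: V-Y = 23 → X
  i= 2: H-D =  4 → E
  i= 3: I-Z =  9 → J
  i= 4: R-U = 23 → X
  i= 5: U-Q =  4 → E
  i= 6: K-B =  9 → J
  i= 7: J-M = 23 → X
  i= 8: M-I =  4 → E
  i= 9: J-A =  9 → J
  i=10: V-Y = 23 → X
  i=11: T-P =  4 → E
  i=12: I-Z =  9 → J
  i=13: K-N = 23 → X
  i=14: C-Y =  4 → E
  shifts repeat with period 3: JXE

JXE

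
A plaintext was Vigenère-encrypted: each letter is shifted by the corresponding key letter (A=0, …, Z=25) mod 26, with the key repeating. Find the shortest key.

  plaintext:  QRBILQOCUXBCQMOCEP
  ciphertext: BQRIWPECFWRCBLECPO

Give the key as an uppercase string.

LZQA

  i= 0: B-Q = 11 → L
  i= 1: Q-R = 25 → Z
  i= 2: R-B = 16 → Q
  i= 3: I-I =  0 → A
  i= 4: W-L = 11 → L
  i= 5: P-Q = 25 → Z
  i= 6: E-O = 16 → Q
  i= 7: C-C =  0 → A
  i= 8: F-U = 11 → L
  i= 9: W-X = 25 → Z
  i=10: R-B = 16 → Q
  i=11: C-C =  0 → A
  i=12: B-Q = 11 → L
  i=13: L-M = 25 → Z
  i=14: E-O = 16 → Q
  i=15: C-C =  0 → A
  i=16: P-E = 11 → L
  i=17: O-P = 25 → Z
  shifts repeat with period 4: LZQA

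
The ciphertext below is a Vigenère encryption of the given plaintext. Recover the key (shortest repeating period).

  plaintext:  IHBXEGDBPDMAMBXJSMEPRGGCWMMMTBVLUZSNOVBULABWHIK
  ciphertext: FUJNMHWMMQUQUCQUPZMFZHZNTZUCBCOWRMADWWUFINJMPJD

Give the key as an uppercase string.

XNIQIBTL

  i= 0: F-I = 23 → X
  i= 1: U-H = 13 → N
  i= 2: J-B =  8 → I
  i= 3: N-X = 16 → Q
  i= 4: M-E =  8 → I
  i= 5: H-G =  1 → B
  i= 6: W-D = 19 → T
  i= 7: M-B = 11 → L
  i= 8: M-P = 23 → X
  i= 9: Q-D = 13 → N
  i=10: U-M =  8 → I
  i=11: Q-A = 16 → Q
  i=12: U-M =  8 → I
  i=13: C-B =  1 → B
  i=14: Q-X = 19 → T
  i=15: U-J = 11 → L
  i=16: P-S = 23 → X
  i=17: Z-M = 13 → N
  i=18: M-E =  8 → I
  i=19: F-P = 16 → Q
  i=20: Z-R =  8 → I
  i=21: H-G =  1 → B
  i=22: Z-G = 19 → T
  i=23: N-C = 11 → L
  i=24: T-W = 23 → X
  i=25: Z-M = 13 → N
  i=26: U-M =  8 → I
  i=27: C-M = 16 → Q
  i=28: B-T =  8 → I
  i=29: C-B =  1 → B
  i=30: O-V = 19 → T
  i=31: W-L = 11 → L
  i=32: R-U = 23 → X
  i=33: M-Z = 13 → N
  i=34: A-S =  8 → I
  i=35: D-N = 16 → Q
  i=36: W-O =  8 → I
  i=37: W-V =  1 → B
  i=38: U-B = 19 → T
  i=39: F-U = 11 → L
  i=40: I-L = 23 → X
  i=41: N-A = 13 → N
  i=42: J-B =  8 → I
  i=43: M-W = 16 → Q
  i=44: P-H =  8 → I
  i=45: J-I =  1 → B
  i=46: D-K = 19 → T
  shifts repeat with period 8: XNIQIBTL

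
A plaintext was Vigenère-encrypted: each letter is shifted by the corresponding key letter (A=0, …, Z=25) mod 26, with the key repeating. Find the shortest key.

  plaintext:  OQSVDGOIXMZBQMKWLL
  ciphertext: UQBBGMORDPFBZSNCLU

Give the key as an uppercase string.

GAJGD

  i= 0: U-O =  6 → G
  i= 1: Q-Q =  0 → A
  i= 2: B-S =  9 → J
  i= 3: B-V =  6 → G
  i= 4: G-D =  3 → D
  i= 5: M-G =  6 → G
  i= 6: O-O =  0 → A
  i= 7: R-I =  9 → J
  i= 8: D-X =  6 → G
  i= 9: P-M =  3 → D
  i=10: F-Z =  6 → G
  i=11: B-B =  0 → A
  i=12: Z-Q =  9 → J
  i=13: S-M =  6 → G
  i=14: N-K =  3 → D
  i=15: C-W =  6 → G
  i=16: L-L =  0 → A
  i=17: U-L =  9 → J
  shifts repeat with period 5: GAJGD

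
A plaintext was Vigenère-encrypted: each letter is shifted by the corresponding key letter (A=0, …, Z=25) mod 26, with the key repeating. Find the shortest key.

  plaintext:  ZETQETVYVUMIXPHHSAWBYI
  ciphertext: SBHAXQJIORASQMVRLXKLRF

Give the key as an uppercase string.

  i= 0: S-Z = 19 → T
  i= 1: B-E = 23 → X
  i= 2: H-T = 14 → O
  i= 3: A-Q = 10 → K
  i= 4: X-E = 19 → T
  i= 5: Q-T = 23 → X
  i= 6: J-V = 14 → O
  i= 7: I-Y = 10 → K
  i= 8: O-V = 19 → T
  i= 9: R-U = 23 → X
  i=10: A-M = 14 → O
  i=11: S-I = 10 → K
  i=12: Q-X = 19 → T
  i=13: M-P = 23 → X
  i=14: V-H = 14 → O
  i=15: R-H = 10 → K
  i=16: L-S = 19 → T
  i=17: X-A = 23 → X
  i=18: K-W = 14 → O
  i=19: L-B = 10 → K
  i=20: R-Y = 19 → T
  i=21: F-I = 23 → X
  shifts repeat with period 4: TXOK

TXOK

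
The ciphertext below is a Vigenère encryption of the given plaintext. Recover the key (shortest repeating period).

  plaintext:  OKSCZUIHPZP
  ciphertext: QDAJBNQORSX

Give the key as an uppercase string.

  i= 0: Q-O =  2 → C
  i= 1: D-K = 19 → T
  i= 2: A-S =  8 → I
  i= 3: J-C =  7 → H
  i= 4: B-Z =  2 → C
  i= 5: N-U = 19 → T
  i= 6: Q-I =  8 → I
  i= 7: O-H =  7 → H
  i= 8: R-P =  2 → C
  i= 9: S-Z = 19 → T
  i=10: X-P =  8 → I
  shifts repeat with period 4: CTIH

CTIH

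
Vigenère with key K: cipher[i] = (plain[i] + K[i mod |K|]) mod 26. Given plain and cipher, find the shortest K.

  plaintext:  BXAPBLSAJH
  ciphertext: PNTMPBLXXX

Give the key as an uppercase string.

OQTX

  i= 0: P-B = 14 → O
  i= 1: N-X = 16 → Q
  i= 2: T-A = 19 → T
  i= 3: M-P = 23 → X
  i= 4: P-B = 14 → O
  i= 5: B-L = 16 → Q
  i= 6: L-S = 19 → T
  i= 7: X-A = 23 → X
  i= 8: X-J = 14 → O
  i= 9: X-H = 16 → Q
  shifts repeat with period 4: OQTX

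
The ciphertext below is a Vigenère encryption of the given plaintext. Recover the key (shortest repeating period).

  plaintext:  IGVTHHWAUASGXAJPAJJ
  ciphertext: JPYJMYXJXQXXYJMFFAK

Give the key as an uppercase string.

  i= 0: J-I =  1 → B
  i= 1: P-G =  9 → J
  i= 2: Y-V =  3 → D
  i= 3: J-T = 16 → Q
  i= 4: M-H =  5 → F
  i= 5: Y-H = 17 → R
  i= 6: X-W =  1 → B
  i= 7: J-A =  9 → J
  i= 8: X-U =  3 → D
  i= 9: Q-A = 16 → Q
  i=10: X-S =  5 → F
  i=11: X-G = 17 → R
  i=12: Y-X =  1 → B
  i=13: J-A =  9 → J
  i=14: M-J =  3 → D
  i=15: F-P = 16 → Q
  i=16: F-A =  5 → F
  i=17: A-J = 17 → R
  i=18: K-J =  1 → B
  shifts repeat with period 6: BJDQFR

BJDQFR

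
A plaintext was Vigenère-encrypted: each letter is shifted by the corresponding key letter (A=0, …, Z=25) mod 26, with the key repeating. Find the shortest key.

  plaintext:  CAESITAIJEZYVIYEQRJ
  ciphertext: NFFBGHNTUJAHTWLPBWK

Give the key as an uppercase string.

  i= 0: N-C = 11 → L
  i= 1: F-A =  5 → F
  i= 2: F-E =  1 → B
  i= 3: B-S =  9 → J
  i= 4: G-I = 24 → Y
  i= 5: H-T = 14 → O
  i= 6: N-A = 13 → N
  i= 7: T-I = 11 → L
  i= 8: U-J = 11 → L
  i= 9: J-E =  5 → F
  i=10: A-Z =  1 → B
  i=11: H-Y =  9 → J
  i=12: T-V = 24 → Y
  i=13: W-I = 14 → O
  i=14: L-Y = 13 → N
  i=15: P-E = 11 → L
  i=16: B-Q = 11 → L
  i=17: W-R =  5 → F
  i=18: K-J =  1 → B
  shifts repeat with period 8: LFBJYONL

LFBJYONL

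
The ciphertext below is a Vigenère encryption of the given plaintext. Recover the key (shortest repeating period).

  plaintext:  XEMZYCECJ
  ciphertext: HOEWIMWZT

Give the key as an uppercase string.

KKSX

  i= 0: H-X = 10 → K
  i= 1: O-E = 10 → K
  i= 2: E-M = 18 → S
  i= 3: W-Z = 23 → X
  i= 4: I-Y = 10 → K
  i= 5: M-C = 10 → K
  i= 6: W-E = 18 → S
  i= 7: Z-C = 23 → X
  i= 8: T-J = 10 → K
  shifts repeat with period 4: KKSX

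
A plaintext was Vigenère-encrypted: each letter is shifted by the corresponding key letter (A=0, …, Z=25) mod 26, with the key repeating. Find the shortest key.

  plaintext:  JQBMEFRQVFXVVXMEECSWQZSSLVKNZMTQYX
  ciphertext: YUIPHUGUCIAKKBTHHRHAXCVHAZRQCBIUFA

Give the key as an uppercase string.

PEHDDP

  i= 0: Y-J = 15 → P
  i= 1: U-Q =  4 → E
  i= 2: I-B =  7 → H
  i= 3: P-M =  3 → D
  i= 4: H-E =  3 → D
  i= 5: U-F = 15 → P
  i= 6: G-R = 15 → P
  i= 7: U-Q =  4 → E
  i= 8: C-V =  7 → H
  i= 9: I-F =  3 → D
  i=10: A-X =  3 → D
  i=11: K-V = 15 → P
  i=12: K-V = 15 → P
  i=13: B-X =  4 → E
  i=14: T-M =  7 → H
  i=15: H-E =  3 → D
  i=16: H-E =  3 → D
  i=17: R-C = 15 → P
  i=18: H-S = 15 → P
  i=19: A-W =  4 → E
  i=20: X-Q =  7 → H
  i=21: C-Z =  3 → D
  i=22: V-S =  3 → D
  i=23: H-S = 15 → P
  i=24: A-L = 15 → P
  i=25: Z-V =  4 → E
  i=26: R-K =  7 → H
  i=27: Q-N =  3 → D
  i=28: C-Z =  3 → D
  i=29: B-M = 15 → P
  i=30: I-T = 15 → P
  i=31: U-Q =  4 → E
  i=32: F-Y =  7 → H
  i=33: A-X =  3 → D
  shifts repeat with period 6: PEHDDP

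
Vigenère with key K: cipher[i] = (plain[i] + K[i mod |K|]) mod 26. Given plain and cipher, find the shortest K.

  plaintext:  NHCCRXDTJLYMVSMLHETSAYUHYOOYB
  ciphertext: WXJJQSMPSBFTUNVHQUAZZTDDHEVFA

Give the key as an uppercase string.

  i= 0: W-N =  9 → J
  i= 1: X-H = 16 → Q
  i= 2: J-C =  7 → H
  i= 3: J-C =  7 → H
  i= 4: Q-R = 25 → Z
  i= 5: S-X = 21 → V
  i= 6: M-D =  9 → J
  i= 7: P-T = 22 → W
  i= 8: S-J =  9 → J
  i= 9: B-L = 16 → Q
  i=10: F-Y =  7 → H
  i=11: T-M =  7 → H
  i=12: U-V = 25 → Z
  i=13: N-S = 21 → V
  i=14: V-M =  9 → J
  i=15: H-L = 22 → W
  i=16: Q-H =  9 → J
  i=17: U-E = 16 → Q
  i=18: A-T =  7 → H
  i=19: Z-S =  7 → H
  i=20: Z-A = 25 → Z
  i=21: T-Y = 21 → V
  i=22: D-U =  9 → J
  i=23: D-H = 22 → W
  i=24: H-Y =  9 → J
  i=25: E-O = 16 → Q
  i=26: V-O =  7 → H
  i=27: F-Y =  7 → H
  i=28: A-B = 25 → Z
  shifts repeat with period 8: JQHHZVJW

JQHHZVJW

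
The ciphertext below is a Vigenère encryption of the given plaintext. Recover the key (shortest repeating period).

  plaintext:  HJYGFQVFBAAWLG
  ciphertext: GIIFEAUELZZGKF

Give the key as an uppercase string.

  i= 0: G-H = 25 → Z
  i= 1: I-J = 25 → Z
  i= 2: I-Y = 10 → K
  i= 3: F-G = 25 → Z
  i= 4: E-F = 25 → Z
  i= 5: A-Q = 10 → K
  i= 6: U-V = 25 → Z
  i= 7: E-F = 25 → Z
  i= 8: L-B = 10 → K
  i= 9: Z-A = 25 → Z
  i=10: Z-A = 25 → Z
  i=11: G-W = 10 → K
  i=12: K-L = 25 → Z
  i=13: F-G = 25 → Z
  shifts repeat with period 3: ZZK

ZZK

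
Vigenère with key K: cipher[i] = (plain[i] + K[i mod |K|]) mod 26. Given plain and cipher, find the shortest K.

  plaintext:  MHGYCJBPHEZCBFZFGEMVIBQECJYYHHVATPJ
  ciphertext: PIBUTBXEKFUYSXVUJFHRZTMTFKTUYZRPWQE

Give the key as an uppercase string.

DBVWRSWP

  i= 0: P-M =  3 → D
  i= 1: I-H =  1 → B
  i= 2: B-G = 21 → V
  i= 3: U-Y = 22 → W
  i= 4: T-C = 17 → R
  i= 5: B-J = 18 → S
  i= 6: X-B = 22 → W
  i= 7: E-P = 15 → P
  i= 8: K-H =  3 → D
  i= 9: F-E =  1 → B
  i=10: U-Z = 21 → V
  i=11: Y-C = 22 → W
  i=12: S-B = 17 → R
  i=13: X-F = 18 → S
  i=14: V-Z = 22 → W
  i=15: U-F = 15 → P
  i=16: J-G =  3 → D
  i=17: F-E =  1 → B
  i=18: H-M = 21 → V
  i=19: R-V = 22 → W
  i=20: Z-I = 17 → R
  i=21: T-B = 18 → S
  i=22: M-Q = 22 → W
  i=23: T-E = 15 → P
  i=24: F-C =  3 → D
  i=25: K-J =  1 → B
  i=26: T-Y = 21 → V
  i=27: U-Y = 22 → W
  i=28: Y-H = 17 → R
  i=29: Z-H = 18 → S
  i=30: R-V = 22 → W
  i=31: P-A = 15 → P
  i=32: W-T =  3 → D
  i=33: Q-P =  1 → B
  i=34: E-J = 21 → V
  shifts repeat with period 8: DBVWRSWP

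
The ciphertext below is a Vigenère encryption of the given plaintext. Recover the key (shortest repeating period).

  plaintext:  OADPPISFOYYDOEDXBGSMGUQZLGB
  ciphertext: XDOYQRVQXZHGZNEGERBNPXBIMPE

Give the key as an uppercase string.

  i= 0: X-O =  9 → J
  i= 1: D-A =  3 → D
  i= 2: O-D = 11 → L
  i= 3: Y-P =  9 → J
  i= 4: Q-P =  1 → B
  i= 5: R-I =  9 → J
  i= 6: V-S =  3 → D
  i= 7: Q-F = 11 → L
  i= 8: X-O =  9 → J
  i= 9: Z-Y =  1 → B
  i=10: H-Y =  9 → J
  i=11: G-D =  3 → D
  i=12: Z-O = 11 → L
  i=13: N-E =  9 → J
  i=14: E-D =  1 → B
  i=15: G-X =  9 → J
  i=16: E-B =  3 → D
  i=17: R-G = 11 → L
  i=18: B-S =  9 → J
  i=19: N-M =  1 → B
  i=20: P-G =  9 → J
  i=21: X-U =  3 → D
  i=22: B-Q = 11 → L
  i=23: I-Z =  9 → J
  i=24: M-L =  1 → B
  i=25: P-G =  9 → J
  i=26: E-B =  3 → D
  shifts repeat with period 5: JDLJB

JDLJB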